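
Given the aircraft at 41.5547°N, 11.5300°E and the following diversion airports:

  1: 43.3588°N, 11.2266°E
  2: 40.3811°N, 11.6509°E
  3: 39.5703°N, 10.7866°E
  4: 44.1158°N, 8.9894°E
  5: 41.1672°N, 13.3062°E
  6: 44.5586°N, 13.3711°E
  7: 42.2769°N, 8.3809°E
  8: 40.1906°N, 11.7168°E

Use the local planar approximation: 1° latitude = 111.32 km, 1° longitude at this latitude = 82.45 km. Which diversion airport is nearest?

Distances from 41.5547°N, 11.5300°E:
1: √((1.8041·111.32)² + (-0.3034·82.45)²) = √(40333.657710 + 625.766735) = 202.3843 km
2: √((-1.1736·111.32)² + (0.1209·82.45)²) = √(17068.155741 + 99.365111) = 131.0249 km
3: √((-1.9844·111.32)² + (-0.7434·82.45)²) = √(48798.315666 + 3756.872302) = 229.2492 km
4: √((2.5611·111.32)² + (-2.5406·82.45)²) = √(81282.951973 + 43878.715688) = 353.7819 km
5: √((-0.3875·111.32)² + (1.7762·82.45)²) = √(1860.757632 + 21446.925906) = 152.6685 km
6: √((3.0039·111.32)² + (1.8411·82.45)²) = √(111819.446217 + 23042.843804) = 367.2360 km
7: √((0.7222·111.32)² + (-3.1491·82.45)²) = √(6463.404905 + 67414.640638) = 271.8052 km
8: √((-1.3641·111.32)² + (0.1868·82.45)²) = √(23058.912067 + 237.211131) = 152.6307 km
Minimum: 2 at 131.0249 km.

2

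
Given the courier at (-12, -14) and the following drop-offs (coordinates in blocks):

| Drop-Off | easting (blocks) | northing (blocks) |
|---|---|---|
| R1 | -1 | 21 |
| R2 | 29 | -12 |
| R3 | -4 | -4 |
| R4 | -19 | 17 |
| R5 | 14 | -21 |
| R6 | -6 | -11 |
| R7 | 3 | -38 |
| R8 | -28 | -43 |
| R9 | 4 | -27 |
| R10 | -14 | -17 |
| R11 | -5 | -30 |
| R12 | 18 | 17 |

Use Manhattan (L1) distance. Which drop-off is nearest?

Distances from (-12, -14):
R1: |11| + |35| = 11 + 35 = 46 blocks
R2: |41| + |2| = 41 + 2 = 43 blocks
R3: |8| + |10| = 8 + 10 = 18 blocks
R4: |-7| + |31| = 7 + 31 = 38 blocks
R5: |26| + |-7| = 26 + 7 = 33 blocks
R6: |6| + |3| = 6 + 3 = 9 blocks
R7: |15| + |-24| = 15 + 24 = 39 blocks
R8: |-16| + |-29| = 16 + 29 = 45 blocks
R9: |16| + |-13| = 16 + 13 = 29 blocks
R10: |-2| + |-3| = 2 + 3 = 5 blocks
R11: |7| + |-16| = 7 + 16 = 23 blocks
R12: |30| + |31| = 30 + 31 = 61 blocks
Minimum: R10 at 5 blocks.

R10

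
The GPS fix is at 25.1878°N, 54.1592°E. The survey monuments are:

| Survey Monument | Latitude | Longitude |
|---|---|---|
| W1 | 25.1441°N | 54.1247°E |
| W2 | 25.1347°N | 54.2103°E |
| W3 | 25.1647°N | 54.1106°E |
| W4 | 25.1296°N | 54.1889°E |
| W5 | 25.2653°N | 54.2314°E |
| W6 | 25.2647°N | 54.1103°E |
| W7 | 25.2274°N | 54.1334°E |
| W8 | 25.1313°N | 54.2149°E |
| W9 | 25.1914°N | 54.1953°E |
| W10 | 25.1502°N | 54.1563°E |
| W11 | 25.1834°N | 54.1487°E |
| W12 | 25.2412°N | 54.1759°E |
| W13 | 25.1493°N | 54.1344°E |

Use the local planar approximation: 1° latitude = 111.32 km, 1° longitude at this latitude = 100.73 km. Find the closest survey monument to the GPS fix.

Distances from 25.1878°N, 54.1592°E:
W1: 5.9785 km
W2: 7.8381 km
W3: 5.5298 km
W4: 7.1362 km
W5: 11.2837 km
W6: 9.8765 km
W7: 5.1173 km
W8: 8.4284 km
W9: 3.6584 km
W10: 4.1958 km
W11: 1.1656 km
W12: 6.1779 km
W13: 4.9607 km
Minimum: W11 at 1.1656 km.

W11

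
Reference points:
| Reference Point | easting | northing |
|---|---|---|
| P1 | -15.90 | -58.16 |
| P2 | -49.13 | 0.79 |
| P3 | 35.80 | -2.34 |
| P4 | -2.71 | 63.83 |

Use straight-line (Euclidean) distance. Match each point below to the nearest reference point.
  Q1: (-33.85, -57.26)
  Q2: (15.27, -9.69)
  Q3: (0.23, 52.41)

Q1→P1; Q2→P3; Q3→P4

Q1 at (-33.85, -57.26):
  P1: 17.97
  P2: 60.03
  P3: 88.70
  P4: 125.03
  → nearest: P1 (17.97)
Q2 at (15.27, -9.69):
  P1: 57.63
  P2: 65.25
  P3: 21.81
  P4: 75.69
  → nearest: P3 (21.81)
Q3 at (0.23, 52.41):
  P1: 111.74
  P2: 71.42
  P3: 65.29
  P4: 11.79
  → nearest: P4 (11.79)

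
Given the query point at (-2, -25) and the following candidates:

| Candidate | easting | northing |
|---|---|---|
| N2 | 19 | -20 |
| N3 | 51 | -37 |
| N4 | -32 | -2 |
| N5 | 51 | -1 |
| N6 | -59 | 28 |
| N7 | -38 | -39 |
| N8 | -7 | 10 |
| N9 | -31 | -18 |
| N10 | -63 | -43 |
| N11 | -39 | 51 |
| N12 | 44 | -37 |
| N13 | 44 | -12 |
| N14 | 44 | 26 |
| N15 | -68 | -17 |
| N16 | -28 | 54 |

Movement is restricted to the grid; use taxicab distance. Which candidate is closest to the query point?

Distances from (-2, -25):
N2: |21| + |5| = 21 + 5 = 26
N3: |53| + |-12| = 53 + 12 = 65
N4: |-30| + |23| = 30 + 23 = 53
N5: |53| + |24| = 53 + 24 = 77
N6: |-57| + |53| = 57 + 53 = 110
N7: |-36| + |-14| = 36 + 14 = 50
N8: |-5| + |35| = 5 + 35 = 40
N9: |-29| + |7| = 29 + 7 = 36
N10: |-61| + |-18| = 61 + 18 = 79
N11: |-37| + |76| = 37 + 76 = 113
N12: |46| + |-12| = 46 + 12 = 58
N13: |46| + |13| = 46 + 13 = 59
N14: |46| + |51| = 46 + 51 = 97
N15: |-66| + |8| = 66 + 8 = 74
N16: |-26| + |79| = 26 + 79 = 105
Minimum: N2 at 26.

N2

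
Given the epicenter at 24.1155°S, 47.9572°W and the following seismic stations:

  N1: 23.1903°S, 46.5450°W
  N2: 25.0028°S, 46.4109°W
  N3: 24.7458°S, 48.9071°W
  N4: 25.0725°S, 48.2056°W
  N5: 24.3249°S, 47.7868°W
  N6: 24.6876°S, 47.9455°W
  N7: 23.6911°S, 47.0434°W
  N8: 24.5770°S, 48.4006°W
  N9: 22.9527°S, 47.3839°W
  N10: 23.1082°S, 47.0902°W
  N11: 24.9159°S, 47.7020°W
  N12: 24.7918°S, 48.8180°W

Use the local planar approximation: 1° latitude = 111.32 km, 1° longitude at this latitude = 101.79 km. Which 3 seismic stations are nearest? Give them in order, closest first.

N5, N6, N8

Distances from 24.1155°S, 47.9572°W:
N1: 176.8362 km
N2: 185.8237 km
N3: 119.4661 km
N4: 109.4927 km
N5: 29.0555 km
N6: 63.6973 km
N7: 104.3261 km
N8: 68.3839 km
N9: 141.9891 km
N10: 142.6959 km
N11: 92.8100 km
N12: 115.5221 km
Sorted: N5 (29.0555 km) < N6 (63.6973 km) < N8 (68.3839 km) < N11 (92.8100 km) < N7 (104.3261 km) < …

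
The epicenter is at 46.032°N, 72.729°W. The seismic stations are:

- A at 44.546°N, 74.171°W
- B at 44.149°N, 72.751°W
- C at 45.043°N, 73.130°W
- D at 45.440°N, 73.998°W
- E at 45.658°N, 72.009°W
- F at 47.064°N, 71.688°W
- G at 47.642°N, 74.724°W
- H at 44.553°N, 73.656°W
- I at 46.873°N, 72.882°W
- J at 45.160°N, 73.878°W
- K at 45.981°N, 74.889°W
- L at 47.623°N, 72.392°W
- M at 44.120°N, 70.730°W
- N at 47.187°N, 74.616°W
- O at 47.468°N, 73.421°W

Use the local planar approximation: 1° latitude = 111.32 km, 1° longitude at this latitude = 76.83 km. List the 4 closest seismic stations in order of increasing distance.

Distances from 46.032°N, 72.729°W:
A: 199.094 km
B: 209.622 km
C: 114.325 km
D: 117.681 km
E: 69.234 km
F: 139.981 km
G: 235.829 km
H: 179.387 km
I: 94.355 km
J: 131.209 km
K: 166.050 km
L: 178.993 km
M: 262.470 km
N: 193.779 km
O: 168.465 km
Sorted: E (69.234 km) < I (94.355 km) < C (114.325 km) < D (117.681 km) < J (131.209 km) < F (139.981 km) < …

E, I, C, D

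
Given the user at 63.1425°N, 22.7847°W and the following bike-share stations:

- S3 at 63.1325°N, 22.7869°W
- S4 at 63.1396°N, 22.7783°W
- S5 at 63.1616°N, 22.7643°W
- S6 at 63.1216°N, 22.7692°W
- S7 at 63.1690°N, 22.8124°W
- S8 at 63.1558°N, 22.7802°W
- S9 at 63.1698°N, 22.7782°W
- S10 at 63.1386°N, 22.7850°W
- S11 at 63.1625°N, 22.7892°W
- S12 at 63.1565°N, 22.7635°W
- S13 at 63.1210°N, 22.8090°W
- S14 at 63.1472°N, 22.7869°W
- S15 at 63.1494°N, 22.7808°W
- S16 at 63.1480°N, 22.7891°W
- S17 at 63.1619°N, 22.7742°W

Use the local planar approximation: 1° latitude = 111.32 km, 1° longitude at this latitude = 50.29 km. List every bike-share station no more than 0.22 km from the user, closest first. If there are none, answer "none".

Distances from 63.1425°N, 22.7847°W:
S3: √((-0.0100·111.32)² + (-0.0022·50.29)²) = √(1.239214 + 0.012241) = 1.1187 km
S4: √((-0.0029·111.32)² + (0.0064·50.29)²) = √(0.104218 + 0.103591) = 0.4559 km
S5: √((0.0191·111.32)² + (0.0204·50.29)²) = √(4.520777 + 1.052504) = 2.3608 km
S6: √((-0.0209·111.32)² + (0.0155·50.29)²) = √(5.413012 + 0.607612) = 2.4537 km
S7: √((0.0265·111.32)² + (-0.0277·50.29)²) = √(8.702382 + 1.940541) = 3.2623 km
S8: √((0.0133·111.32)² + (0.0045·50.29)²) = √(2.192046 + 0.051214) = 1.4978 km
S9: √((0.0273·111.32)² + (0.0065·50.29)²) = √(9.235740 + 0.106854) = 3.0566 km
S10: √((-0.0039·111.32)² + (-0.0003·50.29)²) = √(0.188484 + 0.000228) = 0.4344 km
S11: √((0.0200·111.32)² + (-0.0045·50.29)²) = √(4.956857 + 0.051214) = 2.2379 km
S12: √((0.0140·111.32)² + (0.0212·50.29)²) = √(2.428860 + 1.136672) = 1.8883 km
S13: √((-0.0215·111.32)² + (-0.0243·50.29)²) = √(5.728268 + 1.493399) = 2.6873 km
S14: √((0.0047·111.32)² + (-0.0022·50.29)²) = √(0.273742 + 0.012241) = 0.5348 km
S15: √((0.0069·111.32)² + (0.0039·50.29)²) = √(0.589990 + 0.038467) = 0.7928 km
S16: √((0.0055·111.32)² + (-0.0044·50.29)²) = √(0.374862 + 0.048963) = 0.6510 km
S17: √((0.0194·111.32)² + (0.0105·50.29)²) = √(4.663907 + 0.278832) = 2.2232 km
Threshold 0.22 km: none within range.

none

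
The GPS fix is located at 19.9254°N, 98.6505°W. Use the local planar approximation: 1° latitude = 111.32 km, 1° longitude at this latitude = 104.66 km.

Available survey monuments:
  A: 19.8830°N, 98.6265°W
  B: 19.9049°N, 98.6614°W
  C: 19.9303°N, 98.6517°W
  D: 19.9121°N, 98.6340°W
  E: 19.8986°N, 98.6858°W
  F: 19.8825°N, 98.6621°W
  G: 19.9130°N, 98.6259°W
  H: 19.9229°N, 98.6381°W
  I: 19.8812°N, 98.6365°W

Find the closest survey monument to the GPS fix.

C

Distances from 19.9254°N, 98.6505°W:
A: √((-0.0424·111.32)² + (0.0240·104.66)²) = √(22.278098 + 6.309340) = 5.3467 km
B: √((-0.0205·111.32)² + (-0.0109·104.66)²) = √(5.207798 + 1.301411) = 2.5513 km
C: √((0.0049·111.32)² + (-0.0012·104.66)²) = √(0.297535 + 0.015773) = 0.5597 km
D: √((-0.0133·111.32)² + (0.0165·104.66)²) = √(2.192046 + 2.982149) = 2.2747 km
E: √((-0.0268·111.32)² + (-0.0353·104.66)²) = √(8.900532 + 13.649315) = 4.7487 km
F: √((-0.0429·111.32)² + (-0.0116·104.66)²) = √(22.806623 + 1.473932) = 4.9275 km
G: √((-0.0124·111.32)² + (0.0246·104.66)²) = √(1.905416 + 6.628751) = 2.9213 km
H: √((-0.0025·111.32)² + (0.0124·104.66)²) = √(0.077451 + 1.684243) = 1.3273 km
I: √((-0.0442·111.32)² + (0.0140·104.66)²) = √(24.209785 + 2.146928) = 5.1339 km
Minimum: C at 0.5597 km.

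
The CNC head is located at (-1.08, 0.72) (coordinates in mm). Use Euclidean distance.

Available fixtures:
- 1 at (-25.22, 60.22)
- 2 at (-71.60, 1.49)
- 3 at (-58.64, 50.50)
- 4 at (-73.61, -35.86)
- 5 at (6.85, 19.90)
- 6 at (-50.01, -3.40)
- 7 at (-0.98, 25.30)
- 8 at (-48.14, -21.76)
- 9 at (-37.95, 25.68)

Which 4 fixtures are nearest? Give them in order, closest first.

5, 7, 9, 6

Distances from (-1.08, 0.72):
1: 64.21 mm
2: 70.52 mm
3: 76.10 mm
4: 81.23 mm
5: 20.75 mm
6: 49.10 mm
7: 24.58 mm
8: 52.15 mm
9: 44.52 mm
Sorted: 5 (20.75 mm) < 7 (24.58 mm) < 9 (44.52 mm) < 6 (49.10 mm) < 8 (52.15 mm) < 1 (64.21 mm) < …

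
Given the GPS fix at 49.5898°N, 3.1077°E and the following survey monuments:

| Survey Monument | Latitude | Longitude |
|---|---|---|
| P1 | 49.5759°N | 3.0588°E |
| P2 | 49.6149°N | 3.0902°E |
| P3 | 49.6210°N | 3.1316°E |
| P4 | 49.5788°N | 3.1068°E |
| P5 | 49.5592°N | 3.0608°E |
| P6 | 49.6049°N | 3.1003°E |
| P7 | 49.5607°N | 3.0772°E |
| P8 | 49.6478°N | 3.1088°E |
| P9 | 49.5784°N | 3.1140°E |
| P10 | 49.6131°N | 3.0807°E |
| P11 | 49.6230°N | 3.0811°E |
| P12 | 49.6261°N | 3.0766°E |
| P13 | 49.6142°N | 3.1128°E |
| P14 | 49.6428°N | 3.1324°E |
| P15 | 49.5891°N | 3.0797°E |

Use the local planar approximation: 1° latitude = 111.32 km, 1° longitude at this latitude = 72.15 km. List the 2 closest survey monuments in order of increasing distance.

Distances from 49.5898°N, 3.1077°E:
P1: 3.8525 km
P2: 3.0662 km
P3: 3.8777 km
P4: 1.2262 km
P5: 4.8014 km
P6: 1.7637 km
P7: 3.9162 km
P8: 6.4570 km
P9: 1.3480 km
P10: 3.2438 km
P11: 4.1644 km
P12: 4.6221 km
P13: 2.7410 km
P14: 6.1632 km
P15: 2.0217 km
Sorted: P4 (1.2262 km) < P9 (1.3480 km) < P6 (1.7637 km) < P15 (2.0217 km) < …

P4, P9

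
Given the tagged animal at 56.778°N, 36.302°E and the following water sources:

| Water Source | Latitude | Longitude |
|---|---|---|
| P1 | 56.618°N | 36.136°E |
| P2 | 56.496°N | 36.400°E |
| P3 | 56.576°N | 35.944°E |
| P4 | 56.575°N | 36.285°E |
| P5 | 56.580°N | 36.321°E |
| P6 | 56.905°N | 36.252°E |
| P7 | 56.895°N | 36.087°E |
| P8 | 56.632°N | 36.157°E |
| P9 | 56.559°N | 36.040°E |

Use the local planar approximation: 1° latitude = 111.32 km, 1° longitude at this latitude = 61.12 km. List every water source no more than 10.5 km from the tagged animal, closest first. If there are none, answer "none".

Distances from 56.778°N, 36.302°E:
P1: √((-0.160·111.32)² + (-0.166·61.12)²) = √(317.23885 + 102.93969) = 20.498 km
P2: √((-0.282·111.32)² + (0.098·61.12)²) = √(985.47273 + 35.87722) = 31.959 km
P3: √((-0.202·111.32)² + (-0.358·61.12)²) = √(505.64898 + 478.77641) = 31.376 km
P4: √((-0.203·111.32)² + (-0.017·61.12)²) = √(510.66780 + 1.07960) = 22.622 km
P5: √((-0.198·111.32)² + (0.019·61.12)²) = √(485.82155 + 1.34857) = 22.072 km
P6: √((0.127·111.32)² + (-0.050·61.12)²) = √(199.87286 + 9.33914) = 14.464 km
P7: √((0.117·111.32)² + (-0.215·61.12)²) = √(169.63604 + 172.68062) = 18.502 km
P8: √((-0.146·111.32)² + (-0.145·61.12)²) = √(264.15091 + 78.54213) = 18.512 km
P9: √((-0.219·111.32)² + (-0.262·61.12)²) = √(594.33954 + 256.43026) = 29.168 km
Threshold 10.5 km: none within range.

none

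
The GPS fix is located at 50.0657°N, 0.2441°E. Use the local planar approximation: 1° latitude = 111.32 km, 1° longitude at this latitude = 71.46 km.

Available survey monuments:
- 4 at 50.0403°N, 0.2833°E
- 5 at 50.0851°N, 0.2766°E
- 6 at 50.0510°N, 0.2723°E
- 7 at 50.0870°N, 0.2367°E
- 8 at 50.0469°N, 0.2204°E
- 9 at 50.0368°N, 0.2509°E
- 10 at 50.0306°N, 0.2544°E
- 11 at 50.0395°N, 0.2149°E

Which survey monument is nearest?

7

Distances from 50.0657°N, 0.2441°E:
4: √((-0.0254·111.32)² + (0.0392·71.46)²) = √(7.994915 + 7.846901) = 3.9802 km
5: √((0.0194·111.32)² + (0.0325·71.46)²) = √(4.663907 + 5.393774) = 3.1714 km
6: √((-0.0147·111.32)² + (0.0282·71.46)²) = √(2.677818 + 4.060918) = 2.5959 km
7: √((0.0213·111.32)² + (-0.0074·71.46)²) = √(5.622191 + 0.279634) = 2.4294 km
8: √((-0.0188·111.32)² + (-0.0237·71.46)²) = √(4.379879 + 2.868288) = 2.6922 km
9: √((-0.0289·111.32)² + (0.0068·71.46)²) = √(10.350041 + 0.236126) = 3.2536 km
10: √((-0.0351·111.32)² + (0.0103·71.46)²) = √(15.267243 + 0.541752) = 3.9761 km
11: √((-0.0262·111.32)² + (-0.0292·71.46)²) = √(8.506462 + 4.354033) = 3.5862 km
Minimum: 7 at 2.4294 km.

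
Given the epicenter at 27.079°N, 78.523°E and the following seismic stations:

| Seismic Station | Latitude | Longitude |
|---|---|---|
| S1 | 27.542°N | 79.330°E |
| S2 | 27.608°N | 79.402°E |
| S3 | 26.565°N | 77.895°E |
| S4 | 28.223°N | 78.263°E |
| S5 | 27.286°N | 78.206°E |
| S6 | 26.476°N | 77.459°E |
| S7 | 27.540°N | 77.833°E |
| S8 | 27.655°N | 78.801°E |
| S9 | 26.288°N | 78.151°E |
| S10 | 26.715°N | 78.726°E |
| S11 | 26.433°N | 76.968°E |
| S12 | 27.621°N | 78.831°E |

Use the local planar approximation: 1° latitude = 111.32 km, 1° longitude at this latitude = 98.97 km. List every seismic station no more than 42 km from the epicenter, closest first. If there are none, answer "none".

S5

Distances from 27.079°N, 78.523°E:
S1: 95.055 km
S2: 105.052 km
S3: 84.481 km
S4: 129.924 km
S5: 38.927 km
S6: 124.879 km
S7: 85.423 km
S8: 69.774 km
S9: 95.441 km
S10: 45.228 km
S11: 169.871 km
S12: 67.599 km
Threshold 42 km: S5 (38.927 km) is within range.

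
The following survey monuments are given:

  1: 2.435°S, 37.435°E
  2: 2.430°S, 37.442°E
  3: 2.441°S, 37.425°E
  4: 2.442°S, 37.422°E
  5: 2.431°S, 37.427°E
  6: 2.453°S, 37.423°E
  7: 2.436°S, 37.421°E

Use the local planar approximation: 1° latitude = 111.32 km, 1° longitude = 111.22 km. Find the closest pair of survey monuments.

3 and 4

Pairwise distances:
1–2: 0.957 km
1–3: 1.297 km
1–4: 1.642 km
1–5: 0.995 km
1–6: 2.408 km
1–7: 1.561 km
2–3: 2.253 km
2–4: 2.595 km
2–5: 1.672 km
2–6: 3.320 km
2–7: 2.429 km
3–4: 0.352 km
3–5: 1.135 km
3–6: 1.354 km
3–7: 0.713 km
4–5: 1.345 km
4–6: 1.230 km
4–7: 0.677 km
5–6: 2.489 km
5–7: 0.869 km
6–7: 1.905 km
Closest pair: 3–4 at 0.352 km.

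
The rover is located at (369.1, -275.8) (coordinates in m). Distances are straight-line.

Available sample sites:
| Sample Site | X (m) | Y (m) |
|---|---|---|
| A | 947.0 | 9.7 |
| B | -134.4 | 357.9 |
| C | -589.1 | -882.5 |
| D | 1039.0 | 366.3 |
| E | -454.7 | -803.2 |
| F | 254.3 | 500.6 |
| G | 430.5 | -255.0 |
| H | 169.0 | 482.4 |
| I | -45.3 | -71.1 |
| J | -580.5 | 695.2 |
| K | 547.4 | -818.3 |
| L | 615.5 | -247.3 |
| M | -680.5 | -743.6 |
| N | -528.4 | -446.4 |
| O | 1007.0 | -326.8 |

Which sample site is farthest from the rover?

J

Distances from (369.1, -275.8):
A: √((577.9)² + (285.5)²) = √(333968.410 + 81510.250) = 644.6 m
B: √((-503.5)² + (633.7)²) = √(253512.250 + 401575.690) = 809.4 m
C: √((-958.2)² + (-606.7)²) = √(918147.240 + 368084.890) = 1134.1 m
D: √((669.9)² + (642.1)²) = √(448766.010 + 412292.410) = 927.9 m
E: √((-823.8)² + (-527.4)²) = √(678646.440 + 278150.760) = 978.2 m
F: √((-114.8)² + (776.4)²) = √(13179.040 + 602796.960) = 784.8 m
G: √((61.4)² + (20.8)²) = √(3769.960 + 432.640) = 64.8 m
H: √((-200.1)² + (758.2)²) = √(40040.010 + 574867.240) = 784.2 m
I: √((-414.4)² + (204.7)²) = √(171727.360 + 41902.090) = 462.2 m
J: √((-949.6)² + (971.0)²) = √(901740.160 + 942841.000) = 1358.2 m
K: √((178.3)² + (-542.5)²) = √(31790.890 + 294306.250) = 571.0 m
L: √((246.4)² + (28.5)²) = √(60712.960 + 812.250) = 248.0 m
M: √((-1049.6)² + (-467.8)²) = √(1101660.160 + 218836.840) = 1149.1 m
N: √((-897.5)² + (-170.6)²) = √(805506.250 + 29104.360) = 913.6 m
O: √((637.9)² + (-51.0)²) = √(406916.410 + 2601.000) = 639.9 m
Maximum: J at 1358.2 m.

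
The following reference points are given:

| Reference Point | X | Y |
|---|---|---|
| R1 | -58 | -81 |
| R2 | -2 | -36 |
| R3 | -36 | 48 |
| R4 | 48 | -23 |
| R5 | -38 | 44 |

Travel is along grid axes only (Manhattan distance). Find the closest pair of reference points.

R3 and R5

Pairwise distances:
R3–R5: 6
R2–R4: 63
R1–R2: 101
R2–R5: 116
R2–R3: 118
R1–R5: 145
R1–R3: 151
R4–R5: 153
R3–R4: 155
R1–R4: 164
Closest pair: R3–R5 at 6.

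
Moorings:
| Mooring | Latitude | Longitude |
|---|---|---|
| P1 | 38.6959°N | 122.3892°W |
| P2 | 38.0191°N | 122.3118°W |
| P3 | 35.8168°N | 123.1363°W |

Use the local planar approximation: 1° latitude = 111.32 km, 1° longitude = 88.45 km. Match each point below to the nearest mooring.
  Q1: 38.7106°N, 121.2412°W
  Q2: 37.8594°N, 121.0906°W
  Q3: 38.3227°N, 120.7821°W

Q1→P1; Q2→P2; Q3→P2

Q1 at 38.7106°N, 121.2412°W:
  P1: √((-0.0147·111.32)² + (-1.1480·88.45)²) = √(2.677818 + 10310.493448) = 101.5538 km
  P2: √((-0.6915·111.32)² + (-1.0706·88.45)²) = √(5925.578614 + 8967.061587) = 122.0354 km
  P3: √((-2.8938·111.32)² + (-1.8951·88.45)²) = √(103772.772497 + 28096.999110) = 363.1388 km
  → nearest: P1 (101.5538 km)
Q2 at 37.8594°N, 121.0906°W:
  P1: √((0.8365·111.32)² + (-1.2986·88.45)²) = √(8671.181684 + 13193.088374) = 147.8657 km
  P2: √((0.1597·111.32)² + (-1.2212·88.45)²) = √(316.050315 + 11667.270469) = 109.4684 km
  P3: √((-2.0426·111.32)² + (-2.0457·88.45)²) = √(51702.679429 + 32740.067075) = 290.5903 km
  → nearest: P2 (109.4684 km)
Q3 at 38.3227°N, 120.7821°W:
  P1: √((0.3732·111.32)² + (-1.6071·88.45)²) = √(1725.955783 + 20206.052483) = 148.0946 km
  P2: √((-0.3036·111.32)² + (-1.5297·88.45)²) = √(1142.220446 + 18306.621733) = 139.4591 km
  P3: √((-2.5059·111.32)² + (-2.3542·88.45)²) = √(77816.889571 + 43359.312276) = 348.1037 km
  → nearest: P2 (139.4591 km)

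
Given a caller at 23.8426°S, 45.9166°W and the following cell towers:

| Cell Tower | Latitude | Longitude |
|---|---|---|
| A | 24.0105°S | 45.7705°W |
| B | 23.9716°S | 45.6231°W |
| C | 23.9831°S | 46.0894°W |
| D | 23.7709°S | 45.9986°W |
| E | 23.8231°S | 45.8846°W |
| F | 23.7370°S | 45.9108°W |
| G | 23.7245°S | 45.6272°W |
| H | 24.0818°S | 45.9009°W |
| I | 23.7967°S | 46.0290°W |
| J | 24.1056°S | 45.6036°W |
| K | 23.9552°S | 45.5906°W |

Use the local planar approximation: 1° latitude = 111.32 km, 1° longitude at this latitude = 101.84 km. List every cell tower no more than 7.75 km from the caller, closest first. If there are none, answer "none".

E

Distances from 23.8426°S, 45.9166°W:
A: 23.8897 km
B: 33.1607 km
C: 23.5438 km
D: 11.5518 km
E: 3.9157 km
F: 11.7702 km
G: 32.2718 km
H: 26.6757 km
I: 12.5354 km
J: 43.2808 km
K: 35.4873 km
Threshold 7.75 km: E (3.9157 km) is within range.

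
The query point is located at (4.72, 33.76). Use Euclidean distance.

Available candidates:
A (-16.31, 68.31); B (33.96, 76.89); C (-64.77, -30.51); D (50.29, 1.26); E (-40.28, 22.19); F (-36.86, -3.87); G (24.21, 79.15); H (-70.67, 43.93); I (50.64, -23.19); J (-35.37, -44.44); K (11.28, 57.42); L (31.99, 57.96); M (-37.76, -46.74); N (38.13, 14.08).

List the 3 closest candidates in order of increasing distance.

K, L, N

Distances from (4.72, 33.76):
A: √((-21.03)² + (34.55)²) = √(442.2609 + 1193.7025) = 40.45
B: √((29.24)² + (43.13)²) = √(854.9776 + 1860.1969) = 52.11
C: √((-69.49)² + (-64.27)²) = √(4828.8601 + 4130.6329) = 94.65
D: √((45.57)² + (-32.50)²) = √(2076.6249 + 1056.2500) = 55.97
E: √((-45.00)² + (-11.57)²) = √(2025.0000 + 133.8649) = 46.46
F: √((-41.58)² + (-37.63)²) = √(1728.8964 + 1416.0169) = 56.08
G: √((19.49)² + (45.39)²) = √(379.8601 + 2060.2521) = 49.40
H: √((-75.39)² + (10.17)²) = √(5683.6521 + 103.4289) = 76.07
I: √((45.92)² + (-56.95)²) = √(2108.6464 + 3243.3025) = 73.16
J: √((-40.09)² + (-78.20)²) = √(1607.2081 + 6115.2400) = 87.88
K: √((6.56)² + (23.66)²) = √(43.0336 + 559.7956) = 24.55
L: √((27.27)² + (24.20)²) = √(743.6529 + 585.6400) = 36.46
M: √((-42.48)² + (-80.50)²) = √(1804.5504 + 6480.2500) = 91.02
N: √((33.41)² + (-19.68)²) = √(1116.2281 + 387.3024) = 38.78
Sorted: K (24.55) < L (36.46) < N (38.78) < A (40.45) < E (46.46) < …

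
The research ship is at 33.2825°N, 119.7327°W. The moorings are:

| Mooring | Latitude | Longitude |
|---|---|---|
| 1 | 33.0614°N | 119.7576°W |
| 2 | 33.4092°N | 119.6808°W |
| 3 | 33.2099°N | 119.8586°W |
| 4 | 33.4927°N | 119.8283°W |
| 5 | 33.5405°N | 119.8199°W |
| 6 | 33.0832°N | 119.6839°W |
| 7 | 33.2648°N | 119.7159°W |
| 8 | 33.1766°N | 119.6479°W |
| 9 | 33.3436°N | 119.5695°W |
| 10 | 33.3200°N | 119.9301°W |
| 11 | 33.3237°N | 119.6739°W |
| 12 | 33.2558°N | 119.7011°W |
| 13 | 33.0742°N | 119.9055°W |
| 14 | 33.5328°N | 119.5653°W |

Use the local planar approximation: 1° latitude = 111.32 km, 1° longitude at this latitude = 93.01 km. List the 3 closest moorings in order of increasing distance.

Distances from 33.2825°N, 119.7327°W:
1: √((-0.2211·111.32)² + (-0.0249·93.01)²) = √(605.792484 + 5.363620) = 24.7216 km
2: √((0.1267·111.32)² + (0.0519·93.01)²) = √(198.929699 + 23.302043) = 14.9074 km
3: √((-0.0726·111.32)² + (-0.1259·93.01)²) = √(65.316008 + 137.123140) = 14.2281 km
4: √((0.2102·111.32)² + (-0.0956·93.01)²) = √(547.534915 + 79.063325) = 25.0319 km
5: √((0.2580·111.32)² + (-0.0872·93.01)²) = √(824.870567 + 65.779756) = 29.8438 km
6: √((-0.1993·111.32)² + (0.0488·93.01)²) = √(492.221968 + 20.601504) = 22.6456 km
7: √((-0.0177·111.32)² + (0.0168·93.01)²) = √(3.882334 + 2.441619) = 2.5147 km
8: √((-0.1059·111.32)² + (0.0848·93.01)²) = √(138.975523 + 62.208681) = 14.1839 km
9: √((0.0611·111.32)² + (0.1632·93.01)²) = √(46.262470 + 230.409084) = 16.6334 km
10: √((0.0375·111.32)² + (-0.1974·93.01)²) = √(17.426450 + 337.095989) = 18.8288 km
11: √((0.0412·111.32)² + (0.0588·93.01)²) = √(21.034918 + 29.909830) = 7.1376 km
12: √((-0.0267·111.32)² + (0.0316·93.01)²) = √(8.834234 + 8.638403) = 4.1800 km
13: √((-0.2083·111.32)² + (-0.1728·93.01)²) = √(537.681303 + 258.313298) = 28.2134 km
14: √((0.2503·111.32)² + (0.1674·93.01)²) = √(776.368837 + 242.420976) = 31.9185 km
Sorted: 7 (2.5147 km) < 12 (4.1800 km) < 11 (7.1376 km) < 8 (14.1839 km) < 3 (14.2281 km) < …

7, 12, 11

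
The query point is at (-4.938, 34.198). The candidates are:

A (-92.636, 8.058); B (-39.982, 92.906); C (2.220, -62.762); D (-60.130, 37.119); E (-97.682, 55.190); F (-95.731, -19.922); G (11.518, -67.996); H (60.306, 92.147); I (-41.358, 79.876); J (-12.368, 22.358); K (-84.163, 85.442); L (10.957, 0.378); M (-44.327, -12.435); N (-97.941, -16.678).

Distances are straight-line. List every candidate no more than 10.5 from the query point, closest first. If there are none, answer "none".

none

Distances from (-4.938, 34.198):
A: √((-87.698)² + (-26.140)²) = √(7690.93920 + 683.29960) = 91.511
B: √((-35.044)² + (58.708)²) = √(1228.08194 + 3446.62926) = 68.372
C: √((7.158)² + (-96.960)²) = √(51.23696 + 9401.24160) = 97.224
D: √((-55.192)² + (2.921)²) = √(3046.15686 + 8.53224) = 55.269
E: √((-92.744)² + (20.992)²) = √(8601.44954 + 440.66406) = 95.090
F: √((-90.793)² + (-54.120)²) = √(8243.36885 + 2928.97440) = 105.699
G: √((16.456)² + (-102.194)²) = √(270.79994 + 10443.61364) = 103.510
H: √((65.244)² + (57.949)²) = √(4256.77954 + 3358.08660) = 87.263
I: √((-36.420)² + (45.678)²) = √(1326.41640 + 2086.47968) = 58.420
J: √((-7.430)² + (-11.840)²) = √(55.20490 + 140.18560) = 13.978
K: √((-79.225)² + (51.244)²) = √(6276.60062 + 2625.94754) = 94.353
L: √((15.895)² + (-33.820)²) = √(252.65102 + 1143.79240) = 37.369
M: √((-39.389)² + (-46.633)²) = √(1551.49332 + 2174.63669) = 61.042
N: √((-93.003)² + (-50.876)²) = √(8649.55801 + 2588.36738) = 106.009
Threshold 10.5: none within range.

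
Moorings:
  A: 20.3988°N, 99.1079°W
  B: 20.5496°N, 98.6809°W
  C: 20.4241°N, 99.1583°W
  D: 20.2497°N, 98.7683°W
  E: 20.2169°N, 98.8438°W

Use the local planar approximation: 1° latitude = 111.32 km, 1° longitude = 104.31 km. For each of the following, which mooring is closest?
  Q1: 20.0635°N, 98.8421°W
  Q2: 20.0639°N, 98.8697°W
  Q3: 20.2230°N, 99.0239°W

Q1 at 20.0635°N, 98.8421°W:
  A: √((0.3353·111.32)² + (-0.2658·104.31)²) = √(1393.200117 + 768.708784) = 46.4963 km
  B: √((0.4861·111.32)² + (0.1612·104.31)²) = √(2928.179106 + 282.736557) = 56.6649 km
  C: √((0.3606·111.32)² + (-0.3162·104.31)²) = √(1611.379522 + 1087.866547) = 51.9543 km
  D: √((0.1862·111.32)² + (0.0738·104.31)²) = √(429.641030 + 59.260405) = 22.1111 km
  E: √((0.1534·111.32)² + (-0.0017·104.31)²) = √(291.606442 + 0.031445) = 17.0774 km
  → nearest: E (17.0774 km)
Q2 at 20.0639°N, 98.8697°W:
  A: √((0.3349·111.32)² + (-0.2382·104.31)²) = √(1389.878031 + 617.355619) = 44.8022 km
  B: √((0.4857·111.32)² + (0.1888·104.31)²) = √(2923.362033 + 387.842923) = 57.5431 km
  C: √((0.3602·111.32)² + (-0.2886·104.31)²) = √(1607.806619 + 906.242748) = 50.1403 km
  D: √((0.1858·111.32)² + (0.1014·104.31)²) = √(427.797079 + 111.873648) = 23.2308 km
  E: √((0.1530·111.32)² + (0.0259·104.31)²) = √(290.087661 + 7.298799) = 17.2449 km
  → nearest: E (17.2449 km)
Q3 at 20.2230°N, 99.0239°W:
  A: √((0.1758·111.32)² + (-0.0840·104.31)²) = √(382.987092 + 76.773345) = 21.4420 km
  B: √((0.3266·111.32)² + (0.3430·104.31)²) = √(1321.839593 + 1280.088898) = 51.0091 km
  C: √((0.2011·111.32)² + (-0.1344·104.31)²) = √(501.153233 + 196.539763) = 26.4139 km
  D: √((0.0267·111.32)² + (0.2556·104.31)²) = √(8.834234 + 710.842834) = 26.8268 km
  E: √((-0.0061·111.32)² + (0.1801·104.31)²) = √(0.461112 + 352.922475) = 18.7985 km
  → nearest: E (18.7985 km)

Q1→E; Q2→E; Q3→E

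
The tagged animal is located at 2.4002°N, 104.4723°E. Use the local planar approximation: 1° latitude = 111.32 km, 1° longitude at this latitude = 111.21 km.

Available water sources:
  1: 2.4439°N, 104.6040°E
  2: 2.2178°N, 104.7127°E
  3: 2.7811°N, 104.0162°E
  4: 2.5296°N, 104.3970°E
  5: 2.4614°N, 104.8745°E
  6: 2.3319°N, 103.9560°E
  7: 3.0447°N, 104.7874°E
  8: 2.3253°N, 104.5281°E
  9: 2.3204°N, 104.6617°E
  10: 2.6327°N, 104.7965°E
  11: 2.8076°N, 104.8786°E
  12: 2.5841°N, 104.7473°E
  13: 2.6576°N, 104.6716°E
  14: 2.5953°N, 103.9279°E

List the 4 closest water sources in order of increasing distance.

Distances from 2.4002°N, 104.4723°E:
1: 15.4331 km
2: 33.5714 km
3: 66.1114 km
4: 16.6621 km
5: 45.2445 km
6: 57.9189 km
7: 79.8462 km
8: 10.3937 km
9: 22.8598 km
10: 44.3822 km
11: 64.0190 km
12: 36.8021 km
13: 36.2255 km
14: 64.3204 km
Sorted: 8 (10.3937 km) < 1 (15.4331 km) < 4 (16.6621 km) < 9 (22.8598 km) < 2 (33.5714 km) < 13 (36.2255 km) < …

8, 1, 4, 9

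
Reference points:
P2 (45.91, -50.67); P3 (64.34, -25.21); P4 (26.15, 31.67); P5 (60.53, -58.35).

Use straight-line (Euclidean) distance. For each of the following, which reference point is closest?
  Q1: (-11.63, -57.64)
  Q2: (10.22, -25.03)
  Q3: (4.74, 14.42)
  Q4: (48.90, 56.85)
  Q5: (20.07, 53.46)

Q1 at (-11.63, -57.64):
  P2: √((57.54)² + (6.97)²) = √(3310.8516 + 48.5809) = 57.96
  P3: √((75.97)² + (32.43)²) = √(5771.4409 + 1051.7049) = 82.60
  P4: √((37.78)² + (89.31)²) = √(1427.3284 + 7976.2761) = 96.97
  P5: √((72.16)² + (-0.71)²) = √(5207.0656 + 0.5041) = 72.16
  → nearest: P2 (57.96)
Q2 at (10.22, -25.03):
  P2: √((35.69)² + (-25.64)²) = √(1273.7761 + 657.4096) = 43.95
  P3: √((54.12)² + (-0.18)²) = √(2928.9744 + 0.0324) = 54.12
  P4: √((15.93)² + (56.70)²) = √(253.7649 + 3214.8900) = 58.90
  P5: √((50.31)² + (-33.32)²) = √(2531.0961 + 1110.2224) = 60.34
  → nearest: P2 (43.95)
Q3 at (4.74, 14.42):
  P2: √((41.17)² + (-65.09)²) = √(1694.9689 + 4236.7081) = 77.02
  P3: √((59.60)² + (-39.63)²) = √(3552.1600 + 1570.5369) = 71.57
  P4: √((21.41)² + (17.25)²) = √(458.3881 + 297.5625) = 27.49
  P5: √((55.79)² + (-72.77)²) = √(3112.5241 + 5295.4729) = 91.70
  → nearest: P4 (27.49)
Q4 at (48.90, 56.85):
  P2: √((-2.99)² + (-107.52)²) = √(8.9401 + 11560.5504) = 107.56
  P3: √((15.44)² + (-82.06)²) = √(238.3936 + 6733.8436) = 83.50
  P4: √((-22.75)² + (-25.18)²) = √(517.5625 + 634.0324) = 33.94
  P5: √((11.63)² + (-115.20)²) = √(135.2569 + 13271.0400) = 115.79
  → nearest: P4 (33.94)
Q5 at (20.07, 53.46):
  P2: √((25.84)² + (-104.13)²) = √(667.7056 + 10843.0569) = 107.29
  P3: √((44.27)² + (-78.67)²) = √(1959.8329 + 6188.9689) = 90.27
  P4: √((6.08)² + (-21.79)²) = √(36.9664 + 474.8041) = 22.62
  P5: √((40.46)² + (-111.81)²) = √(1637.0116 + 12501.4761) = 118.91
  → nearest: P4 (22.62)

Q1→P2; Q2→P2; Q3→P4; Q4→P4; Q5→P4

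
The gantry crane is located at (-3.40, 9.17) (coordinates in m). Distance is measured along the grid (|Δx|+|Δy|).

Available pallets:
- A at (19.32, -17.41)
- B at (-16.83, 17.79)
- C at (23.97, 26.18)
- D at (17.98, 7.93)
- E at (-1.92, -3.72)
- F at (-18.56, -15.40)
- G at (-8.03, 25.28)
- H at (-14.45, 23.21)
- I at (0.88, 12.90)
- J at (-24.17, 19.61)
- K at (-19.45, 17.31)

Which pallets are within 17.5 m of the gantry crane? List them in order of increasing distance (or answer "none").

I, E

Distances from (-3.40, 9.17):
A: |22.72| + |-26.58| = 22.72 + 26.58 = 49.30 m
B: |-13.43| + |8.62| = 13.43 + 8.62 = 22.05 m
C: |27.37| + |17.01| = 27.37 + 17.01 = 44.38 m
D: |21.38| + |-1.24| = 21.38 + 1.24 = 22.62 m
E: |1.48| + |-12.89| = 1.48 + 12.89 = 14.37 m
F: |-15.16| + |-24.57| = 15.16 + 24.57 = 39.73 m
G: |-4.63| + |16.11| = 4.63 + 16.11 = 20.74 m
H: |-11.05| + |14.04| = 11.05 + 14.04 = 25.09 m
I: |4.28| + |3.73| = 4.28 + 3.73 = 8.01 m
J: |-20.77| + |10.44| = 20.77 + 10.44 = 31.21 m
K: |-16.05| + |8.14| = 16.05 + 8.14 = 24.19 m
Threshold 17.5 m: I (8.01 m), E (14.37 m) are within range.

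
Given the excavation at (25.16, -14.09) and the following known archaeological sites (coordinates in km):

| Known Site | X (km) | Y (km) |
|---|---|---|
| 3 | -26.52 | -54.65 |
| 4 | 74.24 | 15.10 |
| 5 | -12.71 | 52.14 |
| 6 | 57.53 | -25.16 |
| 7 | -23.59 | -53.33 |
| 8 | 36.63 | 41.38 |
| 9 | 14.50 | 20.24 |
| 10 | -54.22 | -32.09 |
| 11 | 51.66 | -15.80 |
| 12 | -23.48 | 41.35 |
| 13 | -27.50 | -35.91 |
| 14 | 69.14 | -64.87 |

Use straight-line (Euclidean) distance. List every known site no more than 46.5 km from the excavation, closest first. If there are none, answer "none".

11, 6, 9

Distances from (25.16, -14.09):
3: √((-51.68)² + (-40.56)²) = √(2670.8224 + 1645.1136) = 65.70 km
4: √((49.08)² + (29.19)²) = √(2408.8464 + 852.0561) = 57.10 km
5: √((-37.87)² + (66.23)²) = √(1434.1369 + 4386.4129) = 76.29 km
6: √((32.37)² + (-11.07)²) = √(1047.8169 + 122.5449) = 34.21 km
7: √((-48.75)² + (-39.24)²) = √(2376.5625 + 1539.7776) = 62.58 km
8: √((11.47)² + (55.47)²) = √(131.5609 + 3076.9209) = 56.64 km
9: √((-10.66)² + (34.33)²) = √(113.6356 + 1178.5489) = 35.95 km
10: √((-79.38)² + (-18.00)²) = √(6301.1844 + 324.0000) = 81.40 km
11: √((26.50)² + (-1.71)²) = √(702.2500 + 2.9241) = 26.56 km
12: √((-48.64)² + (55.44)²) = √(2365.8496 + 3073.5936) = 73.75 km
13: √((-52.66)² + (-21.82)²) = √(2773.0756 + 476.1124) = 57.00 km
14: √((43.98)² + (-50.78)²) = √(1934.2404 + 2578.6084) = 67.18 km
Threshold 46.5 km: 11 (26.56 km), 6 (34.21 km), 9 (35.95 km) are within range.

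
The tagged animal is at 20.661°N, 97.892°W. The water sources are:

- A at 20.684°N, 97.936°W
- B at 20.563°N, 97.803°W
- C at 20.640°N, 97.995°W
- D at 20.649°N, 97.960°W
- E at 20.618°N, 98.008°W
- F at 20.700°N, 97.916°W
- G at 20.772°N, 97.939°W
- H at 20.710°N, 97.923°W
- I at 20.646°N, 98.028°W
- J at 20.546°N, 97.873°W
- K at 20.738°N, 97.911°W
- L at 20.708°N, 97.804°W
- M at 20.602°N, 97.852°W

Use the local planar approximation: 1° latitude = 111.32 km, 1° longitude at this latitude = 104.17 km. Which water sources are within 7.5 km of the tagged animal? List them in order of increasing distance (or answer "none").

F, A, H, D

Distances from 20.661°N, 97.892°W:
A: 5.250 km
B: 14.317 km
C: 10.981 km
D: 7.208 km
E: 12.997 km
F: 5.010 km
G: 13.291 km
H: 6.339 km
I: 14.265 km
J: 12.954 km
K: 8.797 km
L: 10.555 km
M: 7.778 km
Threshold 7.5 km: F (5.010 km), A (5.250 km), H (6.339 km), D (7.208 km) are within range.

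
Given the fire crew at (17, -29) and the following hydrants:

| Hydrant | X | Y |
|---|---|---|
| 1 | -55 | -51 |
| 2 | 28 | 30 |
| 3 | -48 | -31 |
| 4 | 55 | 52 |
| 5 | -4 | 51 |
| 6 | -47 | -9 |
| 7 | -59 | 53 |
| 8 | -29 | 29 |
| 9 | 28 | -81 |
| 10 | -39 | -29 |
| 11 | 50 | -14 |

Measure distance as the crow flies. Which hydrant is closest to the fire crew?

Distances from (17, -29):
1: 75.3
2: 60.0
3: 65.0
4: 89.5
5: 82.7
6: 67.1
7: 111.8
8: 74.0
9: 53.2
10: 56.0
11: 36.2
Minimum: 11 at 36.2.

11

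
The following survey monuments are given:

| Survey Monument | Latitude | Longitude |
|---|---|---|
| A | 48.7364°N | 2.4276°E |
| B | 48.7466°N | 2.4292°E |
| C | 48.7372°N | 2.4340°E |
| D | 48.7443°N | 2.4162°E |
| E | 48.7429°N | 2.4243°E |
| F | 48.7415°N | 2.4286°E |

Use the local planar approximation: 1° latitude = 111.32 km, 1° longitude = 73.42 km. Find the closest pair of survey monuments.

Pairwise distances:
A–B: 1.1415 km
A–C: 0.4783 km
A–D: 1.2141 km
A–E: 0.7631 km
A–F: 0.5725 km
B–C: 1.1042 km
B–D: 0.9882 km
B–E: 0.5469 km
B–F: 0.5694 km
C–D: 1.5273 km
C–E: 0.9538 km
C–F: 0.6215 km
D–E: 0.6148 km
D–F: 0.9623 km
E–F: 0.3521 km
Closest pair: E–F at 0.3521 km.

E and F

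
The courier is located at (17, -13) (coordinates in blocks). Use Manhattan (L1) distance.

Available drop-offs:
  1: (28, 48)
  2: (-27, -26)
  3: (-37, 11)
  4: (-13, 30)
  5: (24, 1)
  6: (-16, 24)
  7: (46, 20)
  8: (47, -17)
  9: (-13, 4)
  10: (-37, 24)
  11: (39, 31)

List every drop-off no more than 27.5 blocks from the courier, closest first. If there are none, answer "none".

Distances from (17, -13):
1: |11| + |61| = 11 + 61 = 72 blocks
2: |-44| + |-13| = 44 + 13 = 57 blocks
3: |-54| + |24| = 54 + 24 = 78 blocks
4: |-30| + |43| = 30 + 43 = 73 blocks
5: |7| + |14| = 7 + 14 = 21 blocks
6: |-33| + |37| = 33 + 37 = 70 blocks
7: |29| + |33| = 29 + 33 = 62 blocks
8: |30| + |-4| = 30 + 4 = 34 blocks
9: |-30| + |17| = 30 + 17 = 47 blocks
10: |-54| + |37| = 54 + 37 = 91 blocks
11: |22| + |44| = 22 + 44 = 66 blocks
Threshold 27.5 blocks: 5 (21 blocks) is within range.

5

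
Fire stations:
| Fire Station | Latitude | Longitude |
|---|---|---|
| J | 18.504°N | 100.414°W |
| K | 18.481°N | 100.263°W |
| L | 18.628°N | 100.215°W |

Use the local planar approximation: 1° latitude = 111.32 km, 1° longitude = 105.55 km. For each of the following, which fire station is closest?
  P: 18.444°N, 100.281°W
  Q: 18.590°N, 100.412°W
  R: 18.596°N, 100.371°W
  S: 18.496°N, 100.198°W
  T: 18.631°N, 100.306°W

P→K; Q→J; R→J; S→K; T→L

P at 18.444°N, 100.281°W:
  J: 15.546 km
  K: 4.536 km
  L: 21.635 km
  → nearest: K (4.536 km)
Q at 18.590°N, 100.412°W:
  J: 9.576 km
  K: 19.864 km
  L: 21.219 km
  → nearest: J (9.576 km)
R at 18.596°N, 100.371°W:
  J: 11.202 km
  K: 17.142 km
  L: 16.847 km
  → nearest: J (11.202 km)
S at 18.496°N, 100.198°W:
  J: 22.816 km
  K: 7.061 km
  L: 14.803 km
  → nearest: K (7.061 km)
T at 18.631°N, 100.306°W:
  J: 18.161 km
  K: 17.304 km
  L: 9.611 km
  → nearest: L (9.611 km)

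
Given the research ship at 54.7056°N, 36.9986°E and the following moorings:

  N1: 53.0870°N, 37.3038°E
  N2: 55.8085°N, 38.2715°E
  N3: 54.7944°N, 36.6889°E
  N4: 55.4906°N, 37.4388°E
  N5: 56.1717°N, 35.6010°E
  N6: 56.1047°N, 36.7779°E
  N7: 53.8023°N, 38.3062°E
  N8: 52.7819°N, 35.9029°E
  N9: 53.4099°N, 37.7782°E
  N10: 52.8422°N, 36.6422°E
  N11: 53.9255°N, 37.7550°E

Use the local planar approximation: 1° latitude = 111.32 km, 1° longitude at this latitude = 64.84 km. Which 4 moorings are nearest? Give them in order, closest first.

Distances from 54.7056°N, 36.9986°E:
N1: √((-1.6186·111.32)² + (0.3052·64.84)²) = √(32465.752045 + 391.611170) = 181.2660 km
N2: √((1.1029·111.32)² + (1.2729·64.84)²) = √(15073.658390 + 6811.999154) = 147.9380 km
N3: √((0.0888·111.32)² + (-0.3097·64.84)²) = √(97.717495 + 403.244473) = 22.3822 km
N4: √((0.7850·111.32)² + (0.4402·64.84)²) = √(7636.347950 + 814.678188) = 91.9295 km
N5: √((1.4661·111.32)² + (-1.3976·64.84)²) = √(26636.280692 + 8212.053996) = 186.6771 km
N6: √((1.3991·111.32)² + (-0.2207·64.84)²) = √(24257.380943 + 204.781481) = 156.4038 km
N7: √((-0.9033·111.32)² + (1.3076·64.84)²) = √(10111.379620 + 7188.459598) = 131.5289 km
N8: √((-1.9237·111.32)² + (-1.0957·64.84)²) = √(45858.630951 + 5047.418738) = 225.6237 km
N9: √((-1.2957·111.32)² + (0.7796·64.84)²) = √(20804.405635 + 2555.228091) = 152.8386 km
N10: √((-1.8634·111.32)² + (-0.3564·64.84)²) = √(43028.734917 + 534.024772) = 208.7169 km
N11: √((-0.7801·111.32)² + (0.7564·64.84)²) = √(7541.312734 + 2405.409671) = 99.7333 km
Sorted: N3 (22.3822 km) < N4 (91.9295 km) < N11 (99.7333 km) < N7 (131.5289 km) < N2 (147.9380 km) < N9 (152.8386 km) < …

N3, N4, N11, N7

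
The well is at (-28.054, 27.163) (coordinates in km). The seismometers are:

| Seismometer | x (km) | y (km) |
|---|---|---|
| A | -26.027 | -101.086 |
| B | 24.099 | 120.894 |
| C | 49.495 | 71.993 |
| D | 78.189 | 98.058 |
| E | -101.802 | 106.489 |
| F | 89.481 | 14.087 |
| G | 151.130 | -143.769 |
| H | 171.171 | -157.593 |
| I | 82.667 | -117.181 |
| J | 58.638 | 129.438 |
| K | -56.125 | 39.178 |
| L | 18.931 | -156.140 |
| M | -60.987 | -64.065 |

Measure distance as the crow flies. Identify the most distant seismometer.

H

Distances from (-28.054, 27.163):
A: √((2.027)² + (-128.249)²) = √(4.10873 + 16447.80600) = 128.265 km
B: √((52.153)² + (93.731)²) = √(2719.93541 + 8785.50036) = 107.263 km
C: √((77.549)² + (44.830)²) = √(6013.84740 + 2009.72890) = 89.574 km
D: √((106.243)² + (70.895)²) = √(11287.57505 + 5026.10103) = 127.725 km
E: √((-73.748)² + (79.326)²) = √(5438.76750 + 6292.61428) = 108.312 km
F: √((117.535)² + (-13.076)²) = √(13814.47622 + 170.98178) = 118.260 km
G: √((179.184)² + (-170.932)²) = √(32106.90586 + 29217.74862) = 247.638 km
H: √((199.225)² + (-184.756)²) = √(39690.60062 + 34134.77954) = 271.708 km
I: √((110.721)² + (-144.344)²) = √(12259.13984 + 20835.19034) = 181.918 km
J: √((86.692)² + (102.275)²) = √(7515.50286 + 10460.17562) = 134.073 km
K: √((-28.071)² + (12.015)²) = √(787.98104 + 144.36022) = 30.534 km
L: √((46.985)² + (-183.303)²) = √(2207.59022 + 33599.98981) = 189.229 km
M: √((-32.933)² + (-91.228)²) = √(1084.58249 + 8322.54798) = 96.990 km
Maximum: H at 271.708 km.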